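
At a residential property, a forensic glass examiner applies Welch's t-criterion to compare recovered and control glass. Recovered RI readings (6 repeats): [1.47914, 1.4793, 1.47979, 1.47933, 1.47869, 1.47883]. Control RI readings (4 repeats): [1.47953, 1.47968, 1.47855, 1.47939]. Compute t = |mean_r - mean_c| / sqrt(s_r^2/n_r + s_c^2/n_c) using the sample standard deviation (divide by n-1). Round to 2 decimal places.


Welch's t-criterion for glass RI comparison:
Recovered mean = sum / n_r = 8.87508 / 6 = 1.47918
Control mean = sum / n_c = 5.91715 / 4 = 1.4792875
Recovered sample variance s_r^2 = 1.5464e-07
Control sample variance s_c^2 = 2.55758e-07
Welch SE (unpooled) = sqrt(s_r^2/n_r + s_c^2/n_c) = sqrt(2.57733e-08 + 6.39396e-08) = sqrt(8.97129e-08) = 0.000299521
|mean_r - mean_c| = 0.0001075
t = 0.0001075 / 0.000299521 = 0.36

0.36


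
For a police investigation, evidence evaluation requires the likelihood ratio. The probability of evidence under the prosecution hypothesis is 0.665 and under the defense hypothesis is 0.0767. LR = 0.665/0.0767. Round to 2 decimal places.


Likelihood ratio calculation:
LR = P(E|Hp) / P(E|Hd)
LR = 0.665 / 0.0767
LR = 8.67

8.67


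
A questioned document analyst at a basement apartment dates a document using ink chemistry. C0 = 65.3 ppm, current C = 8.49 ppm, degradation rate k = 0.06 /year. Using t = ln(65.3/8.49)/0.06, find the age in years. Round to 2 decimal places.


Document age estimation:
C0/C = 65.3 / 8.49 = 7.691402
ln(C0/C) = 2.040103
t = 2.040103 / 0.06 = 34.00 years

34.00


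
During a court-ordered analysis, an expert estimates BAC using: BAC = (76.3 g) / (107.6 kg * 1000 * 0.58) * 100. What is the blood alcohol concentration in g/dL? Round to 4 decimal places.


Applying the Widmark formula:
BAC = (dose_g / (body_wt * 1000 * r)) * 100
Denominator = 107.6 * 1000 * 0.58 = 62408
BAC = (76.3 / 62408) * 100
BAC = 0.1223 g/dL

0.1223


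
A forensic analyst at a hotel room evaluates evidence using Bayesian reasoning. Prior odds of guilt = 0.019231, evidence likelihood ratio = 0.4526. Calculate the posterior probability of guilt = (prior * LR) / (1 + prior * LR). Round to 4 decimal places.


Bayesian evidence evaluation:
Posterior odds = prior_odds * LR = 0.019231 * 0.4526 = 0.008703951
Posterior probability = posterior_odds / (1 + posterior_odds)
= 0.008703951 / (1 + 0.008703951)
= 0.008703951 / 1.008703951
= 0.0086

0.0086


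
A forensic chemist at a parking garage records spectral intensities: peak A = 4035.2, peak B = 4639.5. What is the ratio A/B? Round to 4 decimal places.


Spectral peak ratio:
Peak A = 4035.2 counts
Peak B = 4639.5 counts
Ratio = 4035.2 / 4639.5 = 0.8697

0.8697


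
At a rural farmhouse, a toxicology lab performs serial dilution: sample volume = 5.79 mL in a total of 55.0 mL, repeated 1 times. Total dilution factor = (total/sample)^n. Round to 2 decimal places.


Dilution factor calculation:
Single dilution = V_total / V_sample = 55.0 / 5.79 ≈ 9.499136
Number of dilutions = 1
Total DF = (55.0 / 5.79)^1 (full precision, rounded at the end) = 9.50

9.50


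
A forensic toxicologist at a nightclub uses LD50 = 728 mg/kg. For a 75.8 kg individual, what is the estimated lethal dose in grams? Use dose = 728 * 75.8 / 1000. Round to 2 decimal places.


Lethal dose calculation:
Lethal dose = LD50 * body_weight / 1000
= 728 * 75.8 / 1000
= 55182.4 / 1000
= 55.18 g

55.18


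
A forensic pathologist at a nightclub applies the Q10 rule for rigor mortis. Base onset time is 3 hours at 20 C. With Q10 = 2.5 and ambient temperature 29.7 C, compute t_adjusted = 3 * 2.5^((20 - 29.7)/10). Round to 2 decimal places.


Rigor mortis time adjustment:
Exponent = (T_ref - T_actual) / 10 = (20 - 29.7) / 10 = -0.97
Q10 factor = 2.5^-0.97 = 0.41115
t_adjusted = 3 * 0.41115 = 1.23 hours

1.23


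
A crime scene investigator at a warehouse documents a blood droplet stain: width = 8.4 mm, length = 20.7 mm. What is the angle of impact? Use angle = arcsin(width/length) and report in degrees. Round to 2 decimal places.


Blood spatter impact angle calculation:
width / length = 8.4 / 20.7 = 0.405797
angle = arcsin(0.405797)
angle = 23.94 degrees

23.94


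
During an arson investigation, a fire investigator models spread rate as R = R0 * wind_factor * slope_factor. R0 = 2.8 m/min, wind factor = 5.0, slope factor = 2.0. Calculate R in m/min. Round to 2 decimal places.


Fire spread rate calculation:
R = R0 * wind_factor * slope_factor
= 2.8 * 5.0 * 2.0
= 14 * 2.0
= 28.00 m/min

28.00


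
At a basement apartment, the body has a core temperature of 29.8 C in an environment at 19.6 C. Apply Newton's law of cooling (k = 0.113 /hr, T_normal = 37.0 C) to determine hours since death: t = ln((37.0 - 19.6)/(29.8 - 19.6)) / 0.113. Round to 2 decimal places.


Using Newton's law of cooling:
t = ln((T_normal - T_ambient) / (T_body - T_ambient)) / k
T_normal - T_ambient = 17.4
T_body - T_ambient = 10.2
Ratio = 1.705882
ln(ratio) = 0.534082
t = 0.534082 / 0.113 = 4.73 hours

4.73


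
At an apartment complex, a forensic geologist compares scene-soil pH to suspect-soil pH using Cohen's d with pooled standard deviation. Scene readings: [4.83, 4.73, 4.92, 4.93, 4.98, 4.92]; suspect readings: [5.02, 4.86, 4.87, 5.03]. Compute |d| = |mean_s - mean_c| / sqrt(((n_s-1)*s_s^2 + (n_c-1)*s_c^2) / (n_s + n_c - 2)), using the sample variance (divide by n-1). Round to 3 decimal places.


Pooled-variance Cohen's d for soil pH comparison:
Scene mean = 29.31 / 6 = 4.885
Suspect mean = 19.78 / 4 = 4.945
Scene sample variance s_s^2 = 0.00811
Suspect sample variance s_c^2 = 0.008567
Pooled variance = ((n_s-1)*s_s^2 + (n_c-1)*s_c^2) / (n_s + n_c - 2) = 0.008281
Pooled SD = sqrt(0.008281) = 0.091
Mean difference = -0.06
|d| = |-0.06| / 0.091 = 0.659

0.659


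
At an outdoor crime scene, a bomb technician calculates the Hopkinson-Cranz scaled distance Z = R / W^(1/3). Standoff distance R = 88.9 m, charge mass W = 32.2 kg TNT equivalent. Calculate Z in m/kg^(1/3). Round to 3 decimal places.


Scaled distance calculation:
W^(1/3) = 32.2^(1/3) = 3.181403
Z = R / W^(1/3) = 88.9 / 3.181403
Z = 27.944 m/kg^(1/3)

27.944


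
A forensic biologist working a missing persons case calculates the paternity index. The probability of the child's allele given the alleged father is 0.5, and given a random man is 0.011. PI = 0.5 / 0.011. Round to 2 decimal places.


Paternity Index calculation:
PI = P(allele|father) / P(allele|random)
PI = 0.5 / 0.011
PI = 45.45

45.45


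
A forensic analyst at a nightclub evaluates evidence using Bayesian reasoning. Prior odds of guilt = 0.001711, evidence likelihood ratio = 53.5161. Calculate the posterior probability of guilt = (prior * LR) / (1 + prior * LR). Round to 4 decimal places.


Bayesian evidence evaluation:
Posterior odds = prior_odds * LR = 0.001711 * 53.5161 = 0.09156605
Posterior probability = posterior_odds / (1 + posterior_odds)
= 0.09156605 / (1 + 0.09156605)
= 0.09156605 / 1.09156605
= 0.0839

0.0839


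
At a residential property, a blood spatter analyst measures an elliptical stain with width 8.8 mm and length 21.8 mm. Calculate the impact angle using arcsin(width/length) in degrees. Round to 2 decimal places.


Blood spatter impact angle calculation:
width / length = 8.8 / 21.8 = 0.40367
angle = arcsin(0.40367)
angle = 23.81 degrees

23.81


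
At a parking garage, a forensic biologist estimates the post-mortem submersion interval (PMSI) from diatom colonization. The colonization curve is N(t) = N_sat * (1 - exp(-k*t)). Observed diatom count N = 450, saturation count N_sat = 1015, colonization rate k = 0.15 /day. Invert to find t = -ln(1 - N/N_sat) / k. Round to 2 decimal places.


PMSI from diatom colonization curve:
N / N_sat = 450 / 1015 = 0.44335
1 - N/N_sat = 0.55665
ln(1 - N/N_sat) = -0.585819
t = -ln(1 - N/N_sat) / k = -(-0.585819) / 0.15 = 3.91 days

3.91


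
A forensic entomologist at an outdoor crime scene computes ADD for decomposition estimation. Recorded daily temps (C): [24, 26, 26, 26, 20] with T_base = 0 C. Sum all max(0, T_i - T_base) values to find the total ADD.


Computing ADD day by day:
Day 1: max(0, 24 - 0) = 24
Day 2: max(0, 26 - 0) = 26
Day 3: max(0, 26 - 0) = 26
Day 4: max(0, 26 - 0) = 26
Day 5: max(0, 20 - 0) = 20
Total ADD = 122

122


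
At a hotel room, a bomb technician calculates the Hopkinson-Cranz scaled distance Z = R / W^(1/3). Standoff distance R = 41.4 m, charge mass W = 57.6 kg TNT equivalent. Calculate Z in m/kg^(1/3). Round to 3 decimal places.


Scaled distance calculation:
W^(1/3) = 57.6^(1/3) = 3.861958
Z = R / W^(1/3) = 41.4 / 3.861958
Z = 10.720 m/kg^(1/3)

10.720


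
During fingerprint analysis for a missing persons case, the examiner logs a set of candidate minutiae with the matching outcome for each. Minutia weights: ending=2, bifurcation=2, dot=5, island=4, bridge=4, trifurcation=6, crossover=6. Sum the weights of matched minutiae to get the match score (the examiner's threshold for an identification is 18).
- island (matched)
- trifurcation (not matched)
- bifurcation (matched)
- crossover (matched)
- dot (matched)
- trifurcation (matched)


Weighted minutiae match score:
  island: matched, +4 (running total 4)
  trifurcation: not matched, +0
  bifurcation: matched, +2 (running total 6)
  crossover: matched, +6 (running total 12)
  dot: matched, +5 (running total 17)
  trifurcation: matched, +6 (running total 23)
Total score = 23
Threshold = 18; verdict = identification

23


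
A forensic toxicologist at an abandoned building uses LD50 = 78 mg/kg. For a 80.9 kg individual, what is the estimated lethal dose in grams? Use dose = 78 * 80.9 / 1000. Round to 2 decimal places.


Lethal dose calculation:
Lethal dose = LD50 * body_weight / 1000
= 78 * 80.9 / 1000
= 6310.2 / 1000
= 6.31 g

6.31


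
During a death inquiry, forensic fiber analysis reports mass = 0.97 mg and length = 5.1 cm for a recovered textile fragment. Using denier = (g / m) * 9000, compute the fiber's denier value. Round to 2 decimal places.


Denier calculation:
Mass in grams = 0.97 mg / 1000 = 0.00097 g
Length in meters = 5.1 cm / 100 = 0.051 m
Linear density = mass / length = 0.00097 / 0.051 = 0.01901961 g/m
Denier = (g/m) * 9000 = 0.01901961 * 9000 = 171.18

171.18


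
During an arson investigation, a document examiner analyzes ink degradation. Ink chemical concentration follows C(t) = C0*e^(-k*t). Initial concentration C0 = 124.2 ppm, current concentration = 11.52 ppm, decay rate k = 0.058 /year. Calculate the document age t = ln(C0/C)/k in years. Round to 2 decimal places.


Document age estimation:
C0/C = 124.2 / 11.52 = 10.78125
ln(C0/C) = 2.377809
t = 2.377809 / 0.058 = 41.00 years

41.00


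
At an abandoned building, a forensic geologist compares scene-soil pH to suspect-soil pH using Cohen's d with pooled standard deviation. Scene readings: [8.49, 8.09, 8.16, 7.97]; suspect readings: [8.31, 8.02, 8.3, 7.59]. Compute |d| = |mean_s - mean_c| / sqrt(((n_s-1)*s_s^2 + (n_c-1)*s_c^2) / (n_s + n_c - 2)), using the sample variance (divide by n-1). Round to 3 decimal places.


Pooled-variance Cohen's d for soil pH comparison:
Scene mean = 32.71 / 4 = 8.1775
Suspect mean = 32.22 / 4 = 8.055
Scene sample variance s_s^2 = 0.049558
Suspect sample variance s_c^2 = 0.114167
Pooled variance = ((n_s-1)*s_s^2 + (n_c-1)*s_c^2) / (n_s + n_c - 2) = 0.081863
Pooled SD = sqrt(0.081863) = 0.286117
Mean difference = 0.1225
|d| = |0.1225| / 0.286117 = 0.428

0.428


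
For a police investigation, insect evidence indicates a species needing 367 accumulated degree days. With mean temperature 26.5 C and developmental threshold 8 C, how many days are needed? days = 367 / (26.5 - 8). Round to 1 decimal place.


Insect development time:
Effective temperature = avg_temp - T_base = 26.5 - 8 = 18.5 C
Days = ADD / effective_temp = 367 / 18.5 = 19.8 days

19.8


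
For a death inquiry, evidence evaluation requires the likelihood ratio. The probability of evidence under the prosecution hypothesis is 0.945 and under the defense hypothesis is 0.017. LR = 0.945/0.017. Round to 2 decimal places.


Likelihood ratio calculation:
LR = P(E|Hp) / P(E|Hd)
LR = 0.945 / 0.017
LR = 55.59

55.59


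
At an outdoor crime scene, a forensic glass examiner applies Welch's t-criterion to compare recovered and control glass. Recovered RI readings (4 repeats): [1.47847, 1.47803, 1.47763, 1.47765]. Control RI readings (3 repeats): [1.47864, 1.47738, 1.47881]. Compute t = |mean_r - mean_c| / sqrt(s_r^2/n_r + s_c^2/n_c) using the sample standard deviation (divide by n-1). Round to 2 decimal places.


Welch's t-criterion for glass RI comparison:
Recovered mean = sum / n_r = 5.91178 / 4 = 1.477945
Control mean = sum / n_c = 4.43483 / 3 = 1.4782767
Recovered sample variance s_r^2 = 1.56367e-07
Control sample variance s_c^2 = 6.10233e-07
Welch SE (unpooled) = sqrt(s_r^2/n_r + s_c^2/n_c) = sqrt(3.90917e-08 + 2.03411e-07) = sqrt(2.42503e-07) = 0.000492446
|mean_r - mean_c| = 0.000331667
t = 0.000331667 / 0.000492446 = 0.67

0.67


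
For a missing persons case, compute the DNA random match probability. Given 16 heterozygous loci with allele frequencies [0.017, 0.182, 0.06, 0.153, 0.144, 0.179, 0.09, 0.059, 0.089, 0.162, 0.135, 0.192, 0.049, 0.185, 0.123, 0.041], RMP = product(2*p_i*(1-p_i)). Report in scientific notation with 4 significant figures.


Computing RMP for 16 loci:
Locus 1: 2 * 0.017 * 0.983 = 0.033422
Locus 2: 2 * 0.182 * 0.818 = 0.297752
Locus 3: 2 * 0.06 * 0.94 = 0.1128
Locus 4: 2 * 0.153 * 0.847 = 0.259182
Locus 5: 2 * 0.144 * 0.856 = 0.246528
Locus 6: 2 * 0.179 * 0.821 = 0.293918
Locus 7: 2 * 0.09 * 0.91 = 0.1638
Locus 8: 2 * 0.059 * 0.941 = 0.111038
Locus 9: 2 * 0.089 * 0.911 = 0.162158
Locus 10: 2 * 0.162 * 0.838 = 0.271512
Locus 11: 2 * 0.135 * 0.865 = 0.23355
Locus 12: 2 * 0.192 * 0.808 = 0.310272
Locus 13: 2 * 0.049 * 0.951 = 0.093198
Locus 14: 2 * 0.185 * 0.815 = 0.30155
Locus 15: 2 * 0.123 * 0.877 = 0.215742
Locus 16: 2 * 0.041 * 0.959 = 0.078638
RMP = 5.833e-13

5.833e-13


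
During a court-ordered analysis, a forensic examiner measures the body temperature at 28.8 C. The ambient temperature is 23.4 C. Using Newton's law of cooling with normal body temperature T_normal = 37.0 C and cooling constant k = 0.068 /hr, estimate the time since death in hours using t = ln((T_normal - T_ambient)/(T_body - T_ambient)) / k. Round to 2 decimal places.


Using Newton's law of cooling:
t = ln((T_normal - T_ambient) / (T_body - T_ambient)) / k
T_normal - T_ambient = 13.6
T_body - T_ambient = 5.4
Ratio = 2.518519
ln(ratio) = 0.923671
t = 0.923671 / 0.068 = 13.58 hours

13.58


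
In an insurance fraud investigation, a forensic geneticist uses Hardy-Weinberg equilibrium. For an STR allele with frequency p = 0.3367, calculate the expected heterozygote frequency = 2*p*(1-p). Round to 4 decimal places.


Hardy-Weinberg heterozygote frequency:
q = 1 - p = 1 - 0.3367 = 0.6633
2pq = 2 * 0.3367 * 0.6633 = 0.4467

0.4467


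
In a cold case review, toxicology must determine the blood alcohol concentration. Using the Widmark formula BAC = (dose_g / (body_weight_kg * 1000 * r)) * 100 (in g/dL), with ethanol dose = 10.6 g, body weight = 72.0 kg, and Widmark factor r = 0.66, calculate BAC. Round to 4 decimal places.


Applying the Widmark formula:
BAC = (dose_g / (body_wt * 1000 * r)) * 100
Denominator = 72.0 * 1000 * 0.66 = 47520
BAC = (10.6 / 47520) * 100
BAC = 0.0223 g/dL

0.0223


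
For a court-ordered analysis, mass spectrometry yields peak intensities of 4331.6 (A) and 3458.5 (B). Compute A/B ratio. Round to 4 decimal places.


Spectral peak ratio:
Peak A = 4331.6 counts
Peak B = 3458.5 counts
Ratio = 4331.6 / 3458.5 = 1.2525

1.2525


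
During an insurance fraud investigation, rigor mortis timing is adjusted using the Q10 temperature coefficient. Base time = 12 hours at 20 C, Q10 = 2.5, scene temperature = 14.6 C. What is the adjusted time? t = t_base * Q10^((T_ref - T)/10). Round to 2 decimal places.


Rigor mortis time adjustment:
Exponent = (T_ref - T_actual) / 10 = (20 - 14.6) / 10 = 0.54
Q10 factor = 2.5^0.54 = 1.64017
t_adjusted = 12 * 1.64017 = 19.68 hours

19.68


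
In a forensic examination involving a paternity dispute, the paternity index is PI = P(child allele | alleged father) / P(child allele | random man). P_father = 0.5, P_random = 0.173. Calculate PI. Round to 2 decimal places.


Paternity Index calculation:
PI = P(allele|father) / P(allele|random)
PI = 0.5 / 0.173
PI = 2.89

2.89


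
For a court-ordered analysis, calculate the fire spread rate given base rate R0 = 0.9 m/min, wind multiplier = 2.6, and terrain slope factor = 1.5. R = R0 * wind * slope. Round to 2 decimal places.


Fire spread rate calculation:
R = R0 * wind_factor * slope_factor
= 0.9 * 2.6 * 1.5
= 2.34 * 1.5
= 3.51 m/min

3.51


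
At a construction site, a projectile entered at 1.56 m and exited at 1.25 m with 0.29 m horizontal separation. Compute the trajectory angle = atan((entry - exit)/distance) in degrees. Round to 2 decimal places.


Bullet trajectory angle:
Height difference = 1.56 - 1.25 = 0.31 m
angle = atan(0.31 / 0.29)
angle = atan(1.068966)
angle = 46.91 degrees

46.91


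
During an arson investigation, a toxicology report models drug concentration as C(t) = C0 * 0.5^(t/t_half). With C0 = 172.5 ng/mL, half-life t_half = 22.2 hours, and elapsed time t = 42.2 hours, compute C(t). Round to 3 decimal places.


Drug concentration decay:
Number of half-lives = t / t_half = 42.2 / 22.2 = 1.900901
Decay factor = 0.5^1.900901 = 0.26777608
C(t) = 172.5 * 0.26777608 = 46.191 ng/mL

46.191


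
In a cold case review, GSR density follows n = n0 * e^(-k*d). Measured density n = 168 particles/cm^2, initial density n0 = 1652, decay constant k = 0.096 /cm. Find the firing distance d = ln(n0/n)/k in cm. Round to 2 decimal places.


GSR distance calculation:
n0/n = 1652 / 168 = 9.833333
ln(n0/n) = 2.285778
d = 2.285778 / 0.096 = 23.81 cm

23.81


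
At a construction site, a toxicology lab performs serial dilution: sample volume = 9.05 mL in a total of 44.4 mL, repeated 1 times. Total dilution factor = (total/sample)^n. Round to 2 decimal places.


Dilution factor calculation:
Single dilution = V_total / V_sample = 44.4 / 9.05 ≈ 4.906077
Number of dilutions = 1
Total DF = (44.4 / 9.05)^1 (full precision, rounded at the end) = 4.91

4.91


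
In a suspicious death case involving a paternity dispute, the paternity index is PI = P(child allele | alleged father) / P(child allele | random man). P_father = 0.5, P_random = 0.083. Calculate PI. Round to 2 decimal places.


Paternity Index calculation:
PI = P(allele|father) / P(allele|random)
PI = 0.5 / 0.083
PI = 6.02

6.02


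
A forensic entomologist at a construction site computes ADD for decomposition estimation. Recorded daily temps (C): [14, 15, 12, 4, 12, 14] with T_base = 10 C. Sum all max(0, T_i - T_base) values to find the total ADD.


Computing ADD day by day:
Day 1: max(0, 14 - 10) = 4
Day 2: max(0, 15 - 10) = 5
Day 3: max(0, 12 - 10) = 2
Day 4: max(0, 4 - 10) = 0
Day 5: max(0, 12 - 10) = 2
Day 6: max(0, 14 - 10) = 4
Total ADD = 17

17


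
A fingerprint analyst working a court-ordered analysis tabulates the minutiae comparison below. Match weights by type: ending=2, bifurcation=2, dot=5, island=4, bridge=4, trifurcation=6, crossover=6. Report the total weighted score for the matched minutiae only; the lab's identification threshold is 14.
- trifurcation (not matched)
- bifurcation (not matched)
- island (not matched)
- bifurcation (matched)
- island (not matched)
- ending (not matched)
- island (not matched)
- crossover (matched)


Weighted minutiae match score:
  trifurcation: not matched, +0
  bifurcation: not matched, +0
  island: not matched, +0
  bifurcation: matched, +2 (running total 2)
  island: not matched, +0
  ending: not matched, +0
  island: not matched, +0
  crossover: matched, +6 (running total 8)
Total score = 8
Threshold = 14; verdict = inconclusive

8


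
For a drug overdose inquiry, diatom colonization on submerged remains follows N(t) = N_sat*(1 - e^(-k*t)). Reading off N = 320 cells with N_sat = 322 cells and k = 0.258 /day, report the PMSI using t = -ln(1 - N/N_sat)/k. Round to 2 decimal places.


PMSI from diatom colonization curve:
N / N_sat = 320 / 322 = 0.993789
1 - N/N_sat = 0.006211
ln(1 - N/N_sat) = -5.081433
t = -ln(1 - N/N_sat) / k = -(-5.081433) / 0.258 = 19.70 days

19.70


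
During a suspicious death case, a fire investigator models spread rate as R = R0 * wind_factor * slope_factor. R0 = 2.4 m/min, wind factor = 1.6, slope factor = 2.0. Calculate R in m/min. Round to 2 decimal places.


Fire spread rate calculation:
R = R0 * wind_factor * slope_factor
= 2.4 * 1.6 * 2.0
= 3.84 * 2.0
= 7.68 m/min

7.68


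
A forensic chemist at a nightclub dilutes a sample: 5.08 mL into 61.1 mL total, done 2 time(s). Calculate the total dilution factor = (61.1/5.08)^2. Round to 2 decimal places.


Dilution factor calculation:
Single dilution = V_total / V_sample = 61.1 / 5.08 ≈ 12.027559
Number of dilutions = 2
Total DF = (61.1 / 5.08)^2 (full precision, rounded at the end) = 144.66

144.66


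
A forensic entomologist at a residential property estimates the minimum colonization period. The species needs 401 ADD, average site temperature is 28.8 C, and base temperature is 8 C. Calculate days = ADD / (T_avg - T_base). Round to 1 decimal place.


Insect development time:
Effective temperature = avg_temp - T_base = 28.8 - 8 = 20.8 C
Days = ADD / effective_temp = 401 / 20.8 = 19.3 days

19.3


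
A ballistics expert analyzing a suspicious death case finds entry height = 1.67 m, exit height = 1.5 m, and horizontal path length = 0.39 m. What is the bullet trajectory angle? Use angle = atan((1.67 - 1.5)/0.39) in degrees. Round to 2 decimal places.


Bullet trajectory angle:
Height difference = 1.67 - 1.5 = 0.17 m
angle = atan(0.17 / 0.39)
angle = atan(0.435897)
angle = 23.55 degrees

23.55


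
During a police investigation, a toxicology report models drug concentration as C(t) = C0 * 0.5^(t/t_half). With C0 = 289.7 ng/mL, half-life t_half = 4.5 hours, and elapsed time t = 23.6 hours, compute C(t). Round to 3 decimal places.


Drug concentration decay:
Number of half-lives = t / t_half = 23.6 / 4.5 = 5.244444
Decay factor = 0.5^5.244444 = 0.02637941
C(t) = 289.7 * 0.02637941 = 7.642 ng/mL

7.642


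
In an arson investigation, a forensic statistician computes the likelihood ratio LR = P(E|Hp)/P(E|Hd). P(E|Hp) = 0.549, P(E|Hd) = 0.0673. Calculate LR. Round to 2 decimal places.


Likelihood ratio calculation:
LR = P(E|Hp) / P(E|Hd)
LR = 0.549 / 0.0673
LR = 8.16

8.16


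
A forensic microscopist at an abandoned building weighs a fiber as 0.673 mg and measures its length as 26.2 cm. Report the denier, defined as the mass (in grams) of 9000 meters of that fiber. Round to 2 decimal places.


Denier calculation:
Mass in grams = 0.673 mg / 1000 = 0.000673 g
Length in meters = 26.2 cm / 100 = 0.262 m
Linear density = mass / length = 0.000673 / 0.262 = 0.0025687 g/m
Denier = (g/m) * 9000 = 0.0025687 * 9000 = 23.12

23.12


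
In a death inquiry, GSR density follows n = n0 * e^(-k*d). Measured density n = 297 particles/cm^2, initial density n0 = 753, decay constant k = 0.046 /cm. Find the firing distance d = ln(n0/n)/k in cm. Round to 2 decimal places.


GSR distance calculation:
n0/n = 753 / 297 = 2.535354
ln(n0/n) = 0.930333
d = 0.930333 / 0.046 = 20.22 cm

20.22


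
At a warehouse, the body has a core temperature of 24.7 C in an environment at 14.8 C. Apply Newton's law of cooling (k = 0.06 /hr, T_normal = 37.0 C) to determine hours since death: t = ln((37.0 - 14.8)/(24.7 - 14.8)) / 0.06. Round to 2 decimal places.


Using Newton's law of cooling:
t = ln((T_normal - T_ambient) / (T_body - T_ambient)) / k
T_normal - T_ambient = 22.2
T_body - T_ambient = 9.9
Ratio = 2.242424
ln(ratio) = 0.807557
t = 0.807557 / 0.06 = 13.46 hours

13.46


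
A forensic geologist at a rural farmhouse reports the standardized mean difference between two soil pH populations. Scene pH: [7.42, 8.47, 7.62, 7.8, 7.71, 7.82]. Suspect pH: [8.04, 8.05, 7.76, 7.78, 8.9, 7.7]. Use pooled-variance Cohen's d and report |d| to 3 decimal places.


Pooled-variance Cohen's d for soil pH comparison:
Scene mean = 46.84 / 6 = 7.806667
Suspect mean = 48.23 / 6 = 8.038333
Scene sample variance s_s^2 = 0.126787
Suspect sample variance s_c^2 = 0.200257
Pooled variance = ((n_s-1)*s_s^2 + (n_c-1)*s_c^2) / (n_s + n_c - 2) = 0.163522
Pooled SD = sqrt(0.163522) = 0.404379
Mean difference = -0.231667
|d| = |-0.231667| / 0.404379 = 0.573

0.573


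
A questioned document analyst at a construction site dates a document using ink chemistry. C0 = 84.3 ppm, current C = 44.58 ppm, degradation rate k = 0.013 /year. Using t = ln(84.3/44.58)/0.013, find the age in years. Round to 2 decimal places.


Document age estimation:
C0/C = 84.3 / 44.58 = 1.890983
ln(C0/C) = 0.637097
t = 0.637097 / 0.013 = 49.01 years

49.01


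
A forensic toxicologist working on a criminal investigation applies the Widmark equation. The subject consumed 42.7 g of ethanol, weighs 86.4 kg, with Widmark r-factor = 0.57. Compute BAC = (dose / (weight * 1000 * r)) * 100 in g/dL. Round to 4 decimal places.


Applying the Widmark formula:
BAC = (dose_g / (body_wt * 1000 * r)) * 100
Denominator = 86.4 * 1000 * 0.57 = 49248
BAC = (42.7 / 49248) * 100
BAC = 0.0867 g/dL

0.0867


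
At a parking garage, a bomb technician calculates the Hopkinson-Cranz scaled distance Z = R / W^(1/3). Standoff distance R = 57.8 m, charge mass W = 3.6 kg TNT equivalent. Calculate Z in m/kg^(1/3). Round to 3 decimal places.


Scaled distance calculation:
W^(1/3) = 3.6^(1/3) = 1.532619
Z = R / W^(1/3) = 57.8 / 1.532619
Z = 37.713 m/kg^(1/3)

37.713


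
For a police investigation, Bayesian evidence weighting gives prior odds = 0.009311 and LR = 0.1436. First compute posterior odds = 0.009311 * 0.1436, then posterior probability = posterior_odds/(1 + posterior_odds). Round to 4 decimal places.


Bayesian evidence evaluation:
Posterior odds = prior_odds * LR = 0.009311 * 0.1436 = 0.00133706
Posterior probability = posterior_odds / (1 + posterior_odds)
= 0.00133706 / (1 + 0.00133706)
= 0.00133706 / 1.00133706
= 0.0013

0.0013


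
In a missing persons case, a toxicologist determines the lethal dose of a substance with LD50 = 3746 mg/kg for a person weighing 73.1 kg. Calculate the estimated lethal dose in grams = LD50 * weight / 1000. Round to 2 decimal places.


Lethal dose calculation:
Lethal dose = LD50 * body_weight / 1000
= 3746 * 73.1 / 1000
= 273832.6 / 1000
= 273.83 g

273.83


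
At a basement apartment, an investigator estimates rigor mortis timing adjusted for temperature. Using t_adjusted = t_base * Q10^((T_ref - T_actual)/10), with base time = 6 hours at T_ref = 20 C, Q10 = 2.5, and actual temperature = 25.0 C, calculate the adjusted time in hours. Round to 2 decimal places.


Rigor mortis time adjustment:
Exponent = (T_ref - T_actual) / 10 = (20 - 25.0) / 10 = -0.5
Q10 factor = 2.5^-0.5 = 0.63246
t_adjusted = 6 * 0.63246 = 3.79 hours

3.79


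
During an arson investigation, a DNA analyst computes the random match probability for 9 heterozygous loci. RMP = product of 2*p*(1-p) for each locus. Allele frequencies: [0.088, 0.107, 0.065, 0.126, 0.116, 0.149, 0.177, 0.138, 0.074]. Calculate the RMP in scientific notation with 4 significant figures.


Computing RMP for 9 loci:
Locus 1: 2 * 0.088 * 0.912 = 0.160512
Locus 2: 2 * 0.107 * 0.893 = 0.191102
Locus 3: 2 * 0.065 * 0.935 = 0.12155
Locus 4: 2 * 0.126 * 0.874 = 0.220248
Locus 5: 2 * 0.116 * 0.884 = 0.205088
Locus 6: 2 * 0.149 * 0.851 = 0.253598
Locus 7: 2 * 0.177 * 0.823 = 0.291342
Locus 8: 2 * 0.138 * 0.862 = 0.237912
Locus 9: 2 * 0.074 * 0.926 = 0.137048
RMP = 4.057e-07

4.057e-07


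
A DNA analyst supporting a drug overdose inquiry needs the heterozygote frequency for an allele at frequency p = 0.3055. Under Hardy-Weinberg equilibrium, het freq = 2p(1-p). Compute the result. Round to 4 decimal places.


Hardy-Weinberg heterozygote frequency:
q = 1 - p = 1 - 0.3055 = 0.6945
2pq = 2 * 0.3055 * 0.6945 = 0.4243

0.4243


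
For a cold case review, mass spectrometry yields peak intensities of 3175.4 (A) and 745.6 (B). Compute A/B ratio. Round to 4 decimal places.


Spectral peak ratio:
Peak A = 3175.4 counts
Peak B = 745.6 counts
Ratio = 3175.4 / 745.6 = 4.2589

4.2589


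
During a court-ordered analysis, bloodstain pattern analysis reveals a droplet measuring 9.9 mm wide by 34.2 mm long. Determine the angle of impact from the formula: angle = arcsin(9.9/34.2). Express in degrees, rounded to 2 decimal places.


Blood spatter impact angle calculation:
width / length = 9.9 / 34.2 = 0.289474
angle = arcsin(0.289474)
angle = 16.83 degrees

16.83


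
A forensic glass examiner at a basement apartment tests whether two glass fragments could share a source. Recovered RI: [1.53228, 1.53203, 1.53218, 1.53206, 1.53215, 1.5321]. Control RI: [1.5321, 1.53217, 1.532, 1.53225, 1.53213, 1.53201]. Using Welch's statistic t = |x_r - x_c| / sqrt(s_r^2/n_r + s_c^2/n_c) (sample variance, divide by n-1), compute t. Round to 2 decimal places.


Welch's t-criterion for glass RI comparison:
Recovered mean = sum / n_r = 9.1928 / 6 = 1.5321333
Control mean = sum / n_c = 9.19266 / 6 = 1.53211
Recovered sample variance s_r^2 = 8.22667e-09
Control sample variance s_c^2 = 9.16e-09
Welch SE (unpooled) = sqrt(s_r^2/n_r + s_c^2/n_c) = sqrt(1.37111e-09 + 1.52667e-09) = sqrt(2.89778e-09) = 5.3831e-05
|mean_r - mean_c| = 2.33333e-05
t = 2.33333e-05 / 5.3831e-05 = 0.43

0.43


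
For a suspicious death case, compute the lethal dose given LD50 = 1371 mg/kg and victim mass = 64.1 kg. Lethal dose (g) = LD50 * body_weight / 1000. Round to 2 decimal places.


Lethal dose calculation:
Lethal dose = LD50 * body_weight / 1000
= 1371 * 64.1 / 1000
= 87881.1 / 1000
= 87.88 g

87.88


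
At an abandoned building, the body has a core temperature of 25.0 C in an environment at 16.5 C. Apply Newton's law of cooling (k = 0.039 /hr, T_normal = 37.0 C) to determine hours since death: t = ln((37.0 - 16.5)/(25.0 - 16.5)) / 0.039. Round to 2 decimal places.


Using Newton's law of cooling:
t = ln((T_normal - T_ambient) / (T_body - T_ambient)) / k
T_normal - T_ambient = 20.5
T_body - T_ambient = 8.5
Ratio = 2.411765
ln(ratio) = 0.880359
t = 0.880359 / 0.039 = 22.57 hours

22.57


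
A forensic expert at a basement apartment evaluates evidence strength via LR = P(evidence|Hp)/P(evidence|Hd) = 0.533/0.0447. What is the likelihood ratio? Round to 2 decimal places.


Likelihood ratio calculation:
LR = P(E|Hp) / P(E|Hd)
LR = 0.533 / 0.0447
LR = 11.92

11.92


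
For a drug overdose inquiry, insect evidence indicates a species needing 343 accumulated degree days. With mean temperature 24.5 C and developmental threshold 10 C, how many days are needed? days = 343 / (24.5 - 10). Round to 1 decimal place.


Insect development time:
Effective temperature = avg_temp - T_base = 24.5 - 10 = 14.5 C
Days = ADD / effective_temp = 343 / 14.5 = 23.7 days

23.7


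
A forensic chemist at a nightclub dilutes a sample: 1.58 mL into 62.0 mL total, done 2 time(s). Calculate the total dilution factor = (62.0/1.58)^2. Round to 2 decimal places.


Dilution factor calculation:
Single dilution = V_total / V_sample = 62.0 / 1.58 ≈ 39.240506
Number of dilutions = 2
Total DF = (62.0 / 1.58)^2 (full precision, rounded at the end) = 1539.82

1539.82


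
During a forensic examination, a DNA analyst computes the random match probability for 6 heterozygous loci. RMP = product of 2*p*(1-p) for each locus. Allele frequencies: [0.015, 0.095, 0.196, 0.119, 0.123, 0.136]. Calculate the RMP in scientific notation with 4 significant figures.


Computing RMP for 6 loci:
Locus 1: 2 * 0.015 * 0.985 = 0.02955
Locus 2: 2 * 0.095 * 0.905 = 0.17195
Locus 3: 2 * 0.196 * 0.804 = 0.315168
Locus 4: 2 * 0.119 * 0.881 = 0.209678
Locus 5: 2 * 0.123 * 0.877 = 0.215742
Locus 6: 2 * 0.136 * 0.864 = 0.235008
RMP = 1.702e-05

1.702e-05


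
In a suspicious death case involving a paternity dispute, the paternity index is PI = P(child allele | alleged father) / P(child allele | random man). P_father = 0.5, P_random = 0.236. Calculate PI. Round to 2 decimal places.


Paternity Index calculation:
PI = P(allele|father) / P(allele|random)
PI = 0.5 / 0.236
PI = 2.12

2.12


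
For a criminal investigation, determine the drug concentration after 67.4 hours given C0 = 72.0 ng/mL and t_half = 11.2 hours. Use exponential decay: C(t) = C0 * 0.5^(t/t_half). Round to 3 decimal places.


Drug concentration decay:
Number of half-lives = t / t_half = 67.4 / 11.2 = 6.017857
Decay factor = 0.5^6.017857 = 0.01543279
C(t) = 72.0 * 0.01543279 = 1.111 ng/mL

1.111


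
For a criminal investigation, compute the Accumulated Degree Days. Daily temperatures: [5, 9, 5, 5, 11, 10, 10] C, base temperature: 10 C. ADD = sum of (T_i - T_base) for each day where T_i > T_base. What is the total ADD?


Computing ADD day by day:
Day 1: max(0, 5 - 10) = 0
Day 2: max(0, 9 - 10) = 0
Day 3: max(0, 5 - 10) = 0
Day 4: max(0, 5 - 10) = 0
Day 5: max(0, 11 - 10) = 1
Day 6: max(0, 10 - 10) = 0
Day 7: max(0, 10 - 10) = 0
Total ADD = 1

1


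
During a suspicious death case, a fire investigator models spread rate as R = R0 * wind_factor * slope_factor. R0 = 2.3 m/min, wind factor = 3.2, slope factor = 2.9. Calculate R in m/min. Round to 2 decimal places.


Fire spread rate calculation:
R = R0 * wind_factor * slope_factor
= 2.3 * 3.2 * 2.9
= 7.36 * 2.9
= 21.34 m/min

21.34


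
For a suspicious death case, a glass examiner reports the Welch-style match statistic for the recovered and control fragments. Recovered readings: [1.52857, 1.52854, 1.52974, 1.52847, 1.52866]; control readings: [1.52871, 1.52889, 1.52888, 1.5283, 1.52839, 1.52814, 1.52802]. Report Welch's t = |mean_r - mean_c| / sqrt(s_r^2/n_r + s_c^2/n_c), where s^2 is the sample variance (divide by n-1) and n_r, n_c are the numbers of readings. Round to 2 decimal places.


Welch's t-criterion for glass RI comparison:
Recovered mean = sum / n_r = 7.64398 / 5 = 1.528796
Control mean = sum / n_c = 10.69933 / 7 = 1.5284757
Recovered sample variance s_r^2 = 2.8313e-07
Control sample variance s_c^2 = 1.24762e-07
Welch SE (unpooled) = sqrt(s_r^2/n_r + s_c^2/n_c) = sqrt(5.6626e-08 + 1.78231e-08) = sqrt(7.44491e-08) = 0.000272854
|mean_r - mean_c| = 0.000320286
t = 0.000320286 / 0.000272854 = 1.17

1.17


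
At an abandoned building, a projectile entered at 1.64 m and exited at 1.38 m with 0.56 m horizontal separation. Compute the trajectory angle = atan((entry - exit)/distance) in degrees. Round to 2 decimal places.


Bullet trajectory angle:
Height difference = 1.64 - 1.38 = 0.26 m
angle = atan(0.26 / 0.56)
angle = atan(0.464286)
angle = 24.90 degrees

24.90


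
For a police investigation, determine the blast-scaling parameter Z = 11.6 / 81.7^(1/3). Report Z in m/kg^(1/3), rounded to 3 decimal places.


Scaled distance calculation:
W^(1/3) = 81.7^(1/3) = 4.339177
Z = R / W^(1/3) = 11.6 / 4.339177
Z = 2.673 m/kg^(1/3)

2.673


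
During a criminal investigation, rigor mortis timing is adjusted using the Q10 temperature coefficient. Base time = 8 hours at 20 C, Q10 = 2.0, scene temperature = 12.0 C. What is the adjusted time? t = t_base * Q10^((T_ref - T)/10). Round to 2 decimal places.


Rigor mortis time adjustment:
Exponent = (T_ref - T_actual) / 10 = (20 - 12.0) / 10 = 0.8
Q10 factor = 2.0^0.8 = 1.7411
t_adjusted = 8 * 1.7411 = 13.93 hours

13.93


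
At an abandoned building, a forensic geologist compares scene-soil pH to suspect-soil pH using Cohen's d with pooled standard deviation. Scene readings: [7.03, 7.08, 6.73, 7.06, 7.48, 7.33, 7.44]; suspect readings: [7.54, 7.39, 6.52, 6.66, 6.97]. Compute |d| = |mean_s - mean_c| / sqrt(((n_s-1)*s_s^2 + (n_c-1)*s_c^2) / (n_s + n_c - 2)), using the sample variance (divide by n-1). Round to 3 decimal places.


Pooled-variance Cohen's d for soil pH comparison:
Scene mean = 50.15 / 7 = 7.164286
Suspect mean = 35.08 / 5 = 7.016
Scene sample variance s_s^2 = 0.071295
Suspect sample variance s_c^2 = 0.19733
Pooled variance = ((n_s-1)*s_s^2 + (n_c-1)*s_c^2) / (n_s + n_c - 2) = 0.121709
Pooled SD = sqrt(0.121709) = 0.348868
Mean difference = 0.148286
|d| = |0.148286| / 0.348868 = 0.425

0.425


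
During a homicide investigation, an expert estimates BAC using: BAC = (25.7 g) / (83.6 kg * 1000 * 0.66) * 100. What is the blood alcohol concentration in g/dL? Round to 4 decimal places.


Applying the Widmark formula:
BAC = (dose_g / (body_wt * 1000 * r)) * 100
Denominator = 83.6 * 1000 * 0.66 = 55176
BAC = (25.7 / 55176) * 100
BAC = 0.0466 g/dL

0.0466


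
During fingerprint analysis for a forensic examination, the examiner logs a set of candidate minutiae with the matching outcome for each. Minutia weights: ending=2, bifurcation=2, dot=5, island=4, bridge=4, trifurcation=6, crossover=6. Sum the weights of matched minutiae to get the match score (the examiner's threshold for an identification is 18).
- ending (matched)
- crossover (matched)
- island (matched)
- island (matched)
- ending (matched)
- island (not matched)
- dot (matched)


Weighted minutiae match score:
  ending: matched, +2 (running total 2)
  crossover: matched, +6 (running total 8)
  island: matched, +4 (running total 12)
  island: matched, +4 (running total 16)
  ending: matched, +2 (running total 18)
  island: not matched, +0
  dot: matched, +5 (running total 23)
Total score = 23
Threshold = 18; verdict = identification

23


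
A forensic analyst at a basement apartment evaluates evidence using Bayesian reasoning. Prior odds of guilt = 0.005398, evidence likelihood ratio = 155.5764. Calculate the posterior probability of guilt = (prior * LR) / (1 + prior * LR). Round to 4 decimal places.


Bayesian evidence evaluation:
Posterior odds = prior_odds * LR = 0.005398 * 155.5764 = 0.8398014
Posterior probability = posterior_odds / (1 + posterior_odds)
= 0.8398014 / (1 + 0.8398014)
= 0.8398014 / 1.8398014
= 0.4565

0.4565


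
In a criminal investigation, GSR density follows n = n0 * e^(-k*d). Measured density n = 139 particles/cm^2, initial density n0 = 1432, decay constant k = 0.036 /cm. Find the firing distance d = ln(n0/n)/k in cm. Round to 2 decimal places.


GSR distance calculation:
n0/n = 1432 / 139 = 10.302158
ln(n0/n) = 2.332353
d = 2.332353 / 0.036 = 64.79 cm

64.79


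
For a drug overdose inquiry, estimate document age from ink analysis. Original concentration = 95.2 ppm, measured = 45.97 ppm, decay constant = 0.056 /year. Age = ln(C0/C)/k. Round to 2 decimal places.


Document age estimation:
C0/C = 95.2 / 45.97 = 2.070916
ln(C0/C) = 0.727991
t = 0.727991 / 0.056 = 13.00 years

13.00


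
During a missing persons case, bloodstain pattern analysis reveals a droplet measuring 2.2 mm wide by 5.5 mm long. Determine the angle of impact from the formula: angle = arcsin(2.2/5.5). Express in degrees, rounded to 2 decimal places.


Blood spatter impact angle calculation:
width / length = 2.2 / 5.5 = 0.4
angle = arcsin(0.4)
angle = 23.58 degrees

23.58


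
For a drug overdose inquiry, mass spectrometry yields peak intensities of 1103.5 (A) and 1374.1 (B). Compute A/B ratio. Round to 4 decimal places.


Spectral peak ratio:
Peak A = 1103.5 counts
Peak B = 1374.1 counts
Ratio = 1103.5 / 1374.1 = 0.8031

0.8031


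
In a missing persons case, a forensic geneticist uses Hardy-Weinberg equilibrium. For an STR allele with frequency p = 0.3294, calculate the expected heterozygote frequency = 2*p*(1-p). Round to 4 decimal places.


Hardy-Weinberg heterozygote frequency:
q = 1 - p = 1 - 0.3294 = 0.6706
2pq = 2 * 0.3294 * 0.6706 = 0.4418

0.4418


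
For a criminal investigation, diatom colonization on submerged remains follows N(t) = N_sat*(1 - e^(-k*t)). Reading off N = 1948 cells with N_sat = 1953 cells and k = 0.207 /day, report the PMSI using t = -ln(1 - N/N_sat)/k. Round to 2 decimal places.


PMSI from diatom colonization curve:
N / N_sat = 1948 / 1953 = 0.99744
1 - N/N_sat = 0.00256
ln(1 - N/N_sat) = -5.967748
t = -ln(1 - N/N_sat) / k = -(-5.967748) / 0.207 = 28.83 days

28.83
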